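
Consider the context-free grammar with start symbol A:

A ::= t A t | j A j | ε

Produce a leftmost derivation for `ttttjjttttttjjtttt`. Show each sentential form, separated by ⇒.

A ⇒ tAt ⇒ ttAtt ⇒ tttAttt ⇒ ttttAtttt ⇒ ttttjAjtttt ⇒ ttttjjAjjtttt ⇒ ttttjjtAtjjtttt ⇒ ttttjjttAttjjtttt ⇒ ttttjjtttAtttjjtttt ⇒ ttttjjttttttjjtttt

A ⇒ tAt   [A ::= t A t]
tAt ⇒ ttAtt   [A ::= t A t]
ttAtt ⇒ tttAttt   [A ::= t A t]
tttAttt ⇒ ttttAtttt   [A ::= t A t]
ttttAtttt ⇒ ttttjAjtttt   [A ::= j A j]
ttttjAjtttt ⇒ ttttjjAjjtttt   [A ::= j A j]
ttttjjAjjtttt ⇒ ttttjjtAtjjtttt   [A ::= t A t]
ttttjjtAtjjtttt ⇒ ttttjjttAttjjtttt   [A ::= t A t]
ttttjjttAttjjtttt ⇒ ttttjjtttAtttjjtttt   [A ::= t A t]
ttttjjtttAtttjjtttt ⇒ ttttjjttttttjjtttt   [A ::= ε]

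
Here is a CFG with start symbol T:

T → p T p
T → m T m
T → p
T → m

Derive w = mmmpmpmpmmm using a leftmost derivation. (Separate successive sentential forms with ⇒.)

T ⇒ mTm ⇒ mmTmm ⇒ mmmTmmm ⇒ mmmpTpmmm ⇒ mmmpmTmpmmm ⇒ mmmpmpmpmmm

T ⇒ mTm   [T → m T m]
mTm ⇒ mmTmm   [T → m T m]
mmTmm ⇒ mmmTmmm   [T → m T m]
mmmTmmm ⇒ mmmpTpmmm   [T → p T p]
mmmpTpmmm ⇒ mmmpmTmpmmm   [T → m T m]
mmmpmTmpmmm ⇒ mmmpmpmpmmm   [T → p]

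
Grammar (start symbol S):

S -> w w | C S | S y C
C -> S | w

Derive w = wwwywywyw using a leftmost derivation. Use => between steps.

S => SyC => SyCyC => CSyCyC => wSyCyC => wSyCyCyC => wwwyCyCyC => wwwywyCyC => wwwywywyC => wwwywywyw

S => SyC   [S -> S y C]
SyC => SyCyC   [S -> S y C]
SyCyC => CSyCyC   [S -> C S]
CSyCyC => wSyCyC   [C -> w]
wSyCyC => wSyCyCyC   [S -> S y C]
wSyCyCyC => wwwyCyCyC   [S -> w w]
wwwyCyCyC => wwwywyCyC   [C -> w]
wwwywyCyC => wwwywywyC   [C -> w]
wwwywywyC => wwwywywyw   [C -> w]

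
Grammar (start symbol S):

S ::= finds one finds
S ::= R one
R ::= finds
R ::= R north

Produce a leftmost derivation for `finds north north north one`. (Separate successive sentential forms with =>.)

S => R one   [S ::= R one]
R one => R north one   [R ::= R north]
R north one => R north north one   [R ::= R north]
R north north one => R north north north one   [R ::= R north]
R north north north one => finds north north north one   [R ::= finds]

S => R one => R north one => R north north one => R north north north one => finds north north north one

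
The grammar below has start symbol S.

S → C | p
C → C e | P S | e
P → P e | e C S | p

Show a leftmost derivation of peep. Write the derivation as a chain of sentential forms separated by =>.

S=>C=>PS=>PeS=>PeeS=>peeS=>peep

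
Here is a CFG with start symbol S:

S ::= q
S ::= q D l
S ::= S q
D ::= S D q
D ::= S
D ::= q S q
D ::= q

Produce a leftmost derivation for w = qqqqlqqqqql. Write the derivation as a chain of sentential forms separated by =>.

S => qDl   [S ::= q D l]
qDl => qqSql   [D ::= q S q]
qqSql => qqSqql   [S ::= S q]
qqSqql => qqSqqql   [S ::= S q]
qqSqqql => qqSqqqql   [S ::= S q]
qqSqqqql => qqSqqqqql   [S ::= S q]
qqSqqqqql => qqqDlqqqqql   [S ::= q D l]
qqqDlqqqqql => qqqqlqqqqql   [D ::= q]

S => qDl => qqSql => qqSqql => qqSqqql => qqSqqqql => qqSqqqqql => qqqDlqqqqql => qqqqlqqqqql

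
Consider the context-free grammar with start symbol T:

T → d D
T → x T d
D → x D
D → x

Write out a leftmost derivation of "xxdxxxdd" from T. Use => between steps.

T=>xTd=>xxTdd=>xxdDdd=>xxdxDdd=>xxdxxDdd=>xxdxxxdd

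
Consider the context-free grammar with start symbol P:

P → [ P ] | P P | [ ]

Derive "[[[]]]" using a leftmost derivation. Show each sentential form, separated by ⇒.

P ⇒ [P] ⇒ [[P]] ⇒ [[[]]]

P ⇒ [P]   [P → [ P ]]
[P] ⇒ [[P]]   [P → [ P ]]
[[P]] ⇒ [[[]]]   [P → [ ]]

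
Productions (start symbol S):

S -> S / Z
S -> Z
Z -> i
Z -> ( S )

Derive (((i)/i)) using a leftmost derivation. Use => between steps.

S => Z   [S -> Z]
Z => (S)   [Z -> ( S )]
(S) => (Z)   [S -> Z]
(Z) => ((S))   [Z -> ( S )]
((S)) => ((S/Z))   [S -> S / Z]
((S/Z)) => ((Z/Z))   [S -> Z]
((Z/Z)) => (((S)/Z))   [Z -> ( S )]
(((S)/Z)) => (((Z)/Z))   [S -> Z]
(((Z)/Z)) => (((i)/Z))   [Z -> i]
(((i)/Z)) => (((i)/i))   [Z -> i]

S=>Z=>(S)=>(Z)=>((S))=>((S/Z))=>((Z/Z))=>(((S)/Z))=>(((Z)/Z))=>(((i)/Z))=>(((i)/i))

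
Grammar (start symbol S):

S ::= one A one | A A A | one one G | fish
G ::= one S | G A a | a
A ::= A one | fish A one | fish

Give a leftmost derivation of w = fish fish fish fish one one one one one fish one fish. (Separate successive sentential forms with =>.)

S => A A A => fish A one A A => fish A one one A A => fish A one one one A A => fish fish A one one one one A A => fish fish fish A one one one one one A A => fish fish fish fish one one one one one A A => fish fish fish fish one one one one one A one A => fish fish fish fish one one one one one fish one A => fish fish fish fish one one one one one fish one fish

S => A A A   [S ::= A A A]
A A A => fish A one A A   [A ::= fish A one]
fish A one A A => fish A one one A A   [A ::= A one]
fish A one one A A => fish A one one one A A   [A ::= A one]
fish A one one one A A => fish fish A one one one one A A   [A ::= fish A one]
fish fish A one one one one A A => fish fish fish A one one one one one A A   [A ::= fish A one]
fish fish fish A one one one one one A A => fish fish fish fish one one one one one A A   [A ::= fish]
fish fish fish fish one one one one one A A => fish fish fish fish one one one one one A one A   [A ::= A one]
fish fish fish fish one one one one one A one A => fish fish fish fish one one one one one fish one A   [A ::= fish]
fish fish fish fish one one one one one fish one A => fish fish fish fish one one one one one fish one fish   [A ::= fish]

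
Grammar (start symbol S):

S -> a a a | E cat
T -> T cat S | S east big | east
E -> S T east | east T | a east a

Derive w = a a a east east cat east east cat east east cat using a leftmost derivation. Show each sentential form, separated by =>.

S => E cat => S T east cat => E cat T east cat => S T east cat T east cat => E cat T east cat T east cat => S T east cat T east cat T east cat => a a a T east cat T east cat T east cat => a a a east east cat T east cat T east cat => a a a east east cat east east cat T east cat => a a a east east cat east east cat east east cat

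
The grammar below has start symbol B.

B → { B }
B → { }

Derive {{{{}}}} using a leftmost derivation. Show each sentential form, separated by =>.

B => {B}   [B → { B }]
{B} => {{B}}   [B → { B }]
{{B}} => {{{B}}}   [B → { B }]
{{{B}}} => {{{{}}}}   [B → { }]

B => {B} => {{B}} => {{{B}}} => {{{{}}}}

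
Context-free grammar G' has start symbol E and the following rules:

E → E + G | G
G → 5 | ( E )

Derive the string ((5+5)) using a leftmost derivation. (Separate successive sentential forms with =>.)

E=>G=>(E)=>(G)=>((E))=>((E+G))=>((G+G))=>((5+G))=>((5+5))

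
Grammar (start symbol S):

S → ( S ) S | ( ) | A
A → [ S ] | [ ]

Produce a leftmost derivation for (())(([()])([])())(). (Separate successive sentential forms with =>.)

S=>(S)S=>(())S=>(())(S)S=>(())((S)S)S=>(())((A)S)S=>(())(([S])S)S=>(())(([()])S)S=>(())(([()])(S)S)S=>(())(([()])(A)S)S=>(())(([()])([])S)S=>(())(([()])([])())S=>(())(([()])([])())()

S => (S)S   [S → ( S ) S]
(S)S => (())S   [S → ( )]
(())S => (())(S)S   [S → ( S ) S]
(())(S)S => (())((S)S)S   [S → ( S ) S]
(())((S)S)S => (())((A)S)S   [S → A]
(())((A)S)S => (())(([S])S)S   [A → [ S ]]
(())(([S])S)S => (())(([()])S)S   [S → ( )]
(())(([()])S)S => (())(([()])(S)S)S   [S → ( S ) S]
(())(([()])(S)S)S => (())(([()])(A)S)S   [S → A]
(())(([()])(A)S)S => (())(([()])([])S)S   [A → [ ]]
(())(([()])([])S)S => (())(([()])([])())S   [S → ( )]
(())(([()])([])())S => (())(([()])([])())()   [S → ( )]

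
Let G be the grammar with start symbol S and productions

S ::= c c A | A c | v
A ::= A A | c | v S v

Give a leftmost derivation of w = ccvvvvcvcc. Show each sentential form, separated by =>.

S => ccA   [S ::= c c A]
ccA => ccAA   [A ::= A A]
ccAA => ccvSvA   [A ::= v S v]
ccvSvA => ccvAcvA   [S ::= A c]
ccvAcvA => ccvvSvcvA   [A ::= v S v]
ccvvSvcvA => ccvvvvcvA   [S ::= v]
ccvvvvcvA => ccvvvvcvAA   [A ::= A A]
ccvvvvcvAA => ccvvvvcvcA   [A ::= c]
ccvvvvcvcA => ccvvvvcvcc   [A ::= c]

S=>ccA=>ccAA=>ccvSvA=>ccvAcvA=>ccvvSvcvA=>ccvvvvcvA=>ccvvvvcvAA=>ccvvvvcvcA=>ccvvvvcvcc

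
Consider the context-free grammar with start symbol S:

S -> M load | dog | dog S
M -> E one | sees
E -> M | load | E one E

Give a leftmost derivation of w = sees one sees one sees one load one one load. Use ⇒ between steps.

S ⇒ M load ⇒ E one load ⇒ E one E one load ⇒ M one E one load ⇒ sees one E one load ⇒ sees one E one E one load ⇒ sees one M one E one load ⇒ sees one sees one E one load ⇒ sees one sees one E one E one load ⇒ sees one sees one M one E one load ⇒ sees one sees one sees one E one load ⇒ sees one sees one sees one M one load ⇒ sees one sees one sees one E one one load ⇒ sees one sees one sees one load one one load

S ⇒ M load   [S -> M load]
M load ⇒ E one load   [M -> E one]
E one load ⇒ E one E one load   [E -> E one E]
E one E one load ⇒ M one E one load   [E -> M]
M one E one load ⇒ sees one E one load   [M -> sees]
sees one E one load ⇒ sees one E one E one load   [E -> E one E]
sees one E one E one load ⇒ sees one M one E one load   [E -> M]
sees one M one E one load ⇒ sees one sees one E one load   [M -> sees]
sees one sees one E one load ⇒ sees one sees one E one E one load   [E -> E one E]
sees one sees one E one E one load ⇒ sees one sees one M one E one load   [E -> M]
sees one sees one M one E one load ⇒ sees one sees one sees one E one load   [M -> sees]
sees one sees one sees one E one load ⇒ sees one sees one sees one M one load   [E -> M]
sees one sees one sees one M one load ⇒ sees one sees one sees one E one one load   [M -> E one]
sees one sees one sees one E one one load ⇒ sees one sees one sees one load one one load   [E -> load]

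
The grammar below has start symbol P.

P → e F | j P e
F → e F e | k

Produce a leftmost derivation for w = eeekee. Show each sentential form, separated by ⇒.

P ⇒ eF   [P → e F]
eF ⇒ eeFe   [F → e F e]
eeFe ⇒ eeeFee   [F → e F e]
eeeFee ⇒ eeekee   [F → k]

P ⇒ eF ⇒ eeFe ⇒ eeeFee ⇒ eeekee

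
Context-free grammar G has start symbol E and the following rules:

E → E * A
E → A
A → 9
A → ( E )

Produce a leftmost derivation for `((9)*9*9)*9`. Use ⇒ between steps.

E ⇒ E*A ⇒ A*A ⇒ (E)*A ⇒ (E*A)*A ⇒ (E*A*A)*A ⇒ (A*A*A)*A ⇒ ((E)*A*A)*A ⇒ ((A)*A*A)*A ⇒ ((9)*A*A)*A ⇒ ((9)*9*A)*A ⇒ ((9)*9*9)*A ⇒ ((9)*9*9)*9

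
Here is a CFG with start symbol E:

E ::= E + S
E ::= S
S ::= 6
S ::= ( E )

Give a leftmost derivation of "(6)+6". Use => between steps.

E => E+S => S+S => (E)+S => (S)+S => (6)+S => (6)+6

E => E+S   [E ::= E + S]
E+S => S+S   [E ::= S]
S+S => (E)+S   [S ::= ( E )]
(E)+S => (S)+S   [E ::= S]
(S)+S => (6)+S   [S ::= 6]
(6)+S => (6)+6   [S ::= 6]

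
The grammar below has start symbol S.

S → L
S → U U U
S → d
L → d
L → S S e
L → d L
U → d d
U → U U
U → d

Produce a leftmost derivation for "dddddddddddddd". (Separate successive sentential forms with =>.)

S => UUU   [S → U U U]
UUU => UUUU   [U → U U]
UUUU => dUUU   [U → d]
dUUU => dUUUU   [U → U U]
dUUUU => dUUUUU   [U → U U]
dUUUUU => dddUUUU   [U → d d]
dddUUUU => dddUUUUU   [U → U U]
dddUUUUU => dddUUUUUU   [U → U U]
dddUUUUUU => ddddUUUUU   [U → d]
ddddUUUUU => ddddddUUUU   [U → d d]
ddddddUUUU => ddddddddUUU   [U → d d]
ddddddddUUU => ddddddddddUU   [U → d d]
ddddddddddUU => ddddddddddddU   [U → d d]
ddddddddddddU => dddddddddddddd   [U → d d]

S => UUU => UUUU => dUUU => dUUUU => dUUUUU => dddUUUU => dddUUUUU => dddUUUUUU => ddddUUUUU => ddddddUUUU => ddddddddUUU => ddddddddddUU => ddddddddddddU => dddddddddddddd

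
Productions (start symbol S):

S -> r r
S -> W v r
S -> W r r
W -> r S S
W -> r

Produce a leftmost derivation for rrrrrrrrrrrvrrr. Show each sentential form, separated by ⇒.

S⇒Wrr⇒rSSrr⇒rWrrSrr⇒rrrrSrr⇒rrrrWvrrr⇒rrrrrSSvrrr⇒rrrrrWrrSvrrr⇒rrrrrrrrSvrrr⇒rrrrrrrrWrrvrrr⇒rrrrrrrrrrrvrrr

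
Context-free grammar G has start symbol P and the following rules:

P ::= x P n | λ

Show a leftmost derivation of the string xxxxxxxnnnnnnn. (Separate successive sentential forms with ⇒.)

P ⇒ xPn ⇒ xxPnn ⇒ xxxPnnn ⇒ xxxxPnnnn ⇒ xxxxxPnnnnn ⇒ xxxxxxPnnnnnn ⇒ xxxxxxxPnnnnnnn ⇒ xxxxxxxnnnnnnn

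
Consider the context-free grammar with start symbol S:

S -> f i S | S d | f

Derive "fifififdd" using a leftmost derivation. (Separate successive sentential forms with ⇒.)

S ⇒ fiS   [S -> f i S]
fiS ⇒ fiSd   [S -> S d]
fiSd ⇒ fifiSd   [S -> f i S]
fifiSd ⇒ fifiSdd   [S -> S d]
fifiSdd ⇒ fififiSdd   [S -> f i S]
fififiSdd ⇒ fifififdd   [S -> f]

S ⇒ fiS ⇒ fiSd ⇒ fifiSd ⇒ fifiSdd ⇒ fififiSdd ⇒ fifififdd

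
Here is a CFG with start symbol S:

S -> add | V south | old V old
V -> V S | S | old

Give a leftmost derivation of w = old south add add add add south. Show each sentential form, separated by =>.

S => V south => V S south => V S S south => V S S S south => V S S S S south => S S S S S south => V south S S S S south => old south S S S S south => old south add S S S south => old south add add S S south => old south add add add S south => old south add add add add south

S => V south   [S -> V south]
V south => V S south   [V -> V S]
V S south => V S S south   [V -> V S]
V S S south => V S S S south   [V -> V S]
V S S S south => V S S S S south   [V -> V S]
V S S S S south => S S S S S south   [V -> S]
S S S S S south => V south S S S S south   [S -> V south]
V south S S S S south => old south S S S S south   [V -> old]
old south S S S S south => old south add S S S south   [S -> add]
old south add S S S south => old south add add S S south   [S -> add]
old south add add S S south => old south add add add S south   [S -> add]
old south add add add S south => old south add add add add south   [S -> add]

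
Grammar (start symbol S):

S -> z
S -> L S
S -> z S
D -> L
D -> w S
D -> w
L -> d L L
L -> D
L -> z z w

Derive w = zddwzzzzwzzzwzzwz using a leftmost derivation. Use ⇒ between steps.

S ⇒ zS   [S -> z S]
zS ⇒ zLS   [S -> L S]
zLS ⇒ zdLLS   [L -> d L L]
zdLLS ⇒ zddLLLS   [L -> d L L]
zddLLLS ⇒ zddDLLS   [L -> D]
zddDLLS ⇒ zddwSLLS   [D -> w S]
zddwSLLS ⇒ zddwzSLLS   [S -> z S]
zddwzSLLS ⇒ zddwzzSLLS   [S -> z S]
zddwzzSLLS ⇒ zddwzzLSLLS   [S -> L S]
zddwzzLSLLS ⇒ zddwzzzzwSLLS   [L -> z z w]
zddwzzzzwSLLS ⇒ zddwzzzzwzLLS   [S -> z]
zddwzzzzwzLLS ⇒ zddwzzzzwzzzwLS   [L -> z z w]
zddwzzzzwzzzwLS ⇒ zddwzzzzwzzzwzzwS   [L -> z z w]
zddwzzzzwzzzwzzwS ⇒ zddwzzzzwzzzwzzwz   [S -> z]

S ⇒ zS ⇒ zLS ⇒ zdLLS ⇒ zddLLLS ⇒ zddDLLS ⇒ zddwSLLS ⇒ zddwzSLLS ⇒ zddwzzSLLS ⇒ zddwzzLSLLS ⇒ zddwzzzzwSLLS ⇒ zddwzzzzwzLLS ⇒ zddwzzzzwzzzwLS ⇒ zddwzzzzwzzzwzzwS ⇒ zddwzzzzwzzzwzzwz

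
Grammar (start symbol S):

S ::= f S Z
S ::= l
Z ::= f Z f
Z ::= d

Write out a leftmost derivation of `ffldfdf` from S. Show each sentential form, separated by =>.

S => fSZ   [S ::= f S Z]
fSZ => ffSZZ   [S ::= f S Z]
ffSZZ => fflZZ   [S ::= l]
fflZZ => ffldZ   [Z ::= d]
ffldZ => ffldfZf   [Z ::= f Z f]
ffldfZf => ffldfdf   [Z ::= d]

S => fSZ => ffSZZ => fflZZ => ffldZ => ffldfZf => ffldfdf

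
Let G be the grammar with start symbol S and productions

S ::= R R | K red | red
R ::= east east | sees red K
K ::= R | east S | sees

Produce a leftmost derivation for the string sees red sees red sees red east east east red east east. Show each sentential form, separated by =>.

S => R R => sees red K R => sees red R R => sees red sees red K R => sees red sees red R R => sees red sees red sees red K R => sees red sees red sees red east S R => sees red sees red sees red east K red R => sees red sees red sees red east R red R => sees red sees red sees red east east east red R => sees red sees red sees red east east east red east east

S => R R   [S ::= R R]
R R => sees red K R   [R ::= sees red K]
sees red K R => sees red R R   [K ::= R]
sees red R R => sees red sees red K R   [R ::= sees red K]
sees red sees red K R => sees red sees red R R   [K ::= R]
sees red sees red R R => sees red sees red sees red K R   [R ::= sees red K]
sees red sees red sees red K R => sees red sees red sees red east S R   [K ::= east S]
sees red sees red sees red east S R => sees red sees red sees red east K red R   [S ::= K red]
sees red sees red sees red east K red R => sees red sees red sees red east R red R   [K ::= R]
sees red sees red sees red east R red R => sees red sees red sees red east east east red R   [R ::= east east]
sees red sees red sees red east east east red R => sees red sees red sees red east east east red east east   [R ::= east east]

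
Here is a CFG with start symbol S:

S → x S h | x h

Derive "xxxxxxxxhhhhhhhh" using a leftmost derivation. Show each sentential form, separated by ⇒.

S ⇒ xSh ⇒ xxShh ⇒ xxxShhh ⇒ xxxxShhhh ⇒ xxxxxShhhhh ⇒ xxxxxxShhhhhh ⇒ xxxxxxxShhhhhhh ⇒ xxxxxxxxhhhhhhhh

S ⇒ xSh   [S → x S h]
xSh ⇒ xxShh   [S → x S h]
xxShh ⇒ xxxShhh   [S → x S h]
xxxShhh ⇒ xxxxShhhh   [S → x S h]
xxxxShhhh ⇒ xxxxxShhhhh   [S → x S h]
xxxxxShhhhh ⇒ xxxxxxShhhhhh   [S → x S h]
xxxxxxShhhhhh ⇒ xxxxxxxShhhhhhh   [S → x S h]
xxxxxxxShhhhhhh ⇒ xxxxxxxxhhhhhhhh   [S → x h]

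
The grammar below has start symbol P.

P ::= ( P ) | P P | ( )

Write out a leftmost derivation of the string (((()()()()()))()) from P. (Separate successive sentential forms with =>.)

P => (P)   [P ::= ( P )]
(P) => (PP)   [P ::= P P]
(PP) => ((P)P)   [P ::= ( P )]
((P)P) => (((P))P)   [P ::= ( P )]
(((P))P) => (((PP))P)   [P ::= P P]
(((PP))P) => (((()P))P)   [P ::= ( )]
(((()P))P) => (((()PP))P)   [P ::= P P]
(((()PP))P) => (((()PPP))P)   [P ::= P P]
(((()PPP))P) => (((()PPPP))P)   [P ::= P P]
(((()PPPP))P) => (((()()PPP))P)   [P ::= ( )]
(((()()PPP))P) => (((()()()PP))P)   [P ::= ( )]
(((()()()PP))P) => (((()()()()P))P)   [P ::= ( )]
(((()()()()P))P) => (((()()()()()))P)   [P ::= ( )]
(((()()()()()))P) => (((()()()()()))())   [P ::= ( )]

P=>(P)=>(PP)=>((P)P)=>(((P))P)=>(((PP))P)=>(((()P))P)=>(((()PP))P)=>(((()PPP))P)=>(((()PPPP))P)=>(((()()PPP))P)=>(((()()()PP))P)=>(((()()()()P))P)=>(((()()()()()))P)=>(((()()()()()))())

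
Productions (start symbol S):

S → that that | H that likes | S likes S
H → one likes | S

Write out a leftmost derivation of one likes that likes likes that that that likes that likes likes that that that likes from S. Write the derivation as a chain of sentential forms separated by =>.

S => H that likes => S that likes => S likes S that likes => H that likes likes S that likes => S that likes likes S that likes => H that likes that likes likes S that likes => S that likes that likes likes S that likes => S likes S that likes that likes likes S that likes => H that likes likes S that likes that likes likes S that likes => one likes that likes likes S that likes that likes likes S that likes => one likes that likes likes that that that likes that likes likes S that likes => one likes that likes likes that that that likes that likes likes that that that likes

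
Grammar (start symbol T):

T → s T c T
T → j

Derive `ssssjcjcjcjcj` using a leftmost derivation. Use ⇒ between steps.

T⇒sTcT⇒ssTcTcT⇒sssTcTcTcT⇒ssssTcTcTcTcT⇒ssssjcTcTcTcT⇒ssssjcjcTcTcT⇒ssssjcjcjcTcT⇒ssssjcjcjcjcT⇒ssssjcjcjcjcj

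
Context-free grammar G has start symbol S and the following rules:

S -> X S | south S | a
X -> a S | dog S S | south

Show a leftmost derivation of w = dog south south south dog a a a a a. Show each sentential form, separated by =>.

S => X S => dog S S S => dog south S S S => dog south south S S S => dog south south south S S S => dog south south south X S S S => dog south south south dog S S S S S => dog south south south dog a S S S S => dog south south south dog a a S S S => dog south south south dog a a a S S => dog south south south dog a a a a S => dog south south south dog a a a a a

S => X S   [S -> X S]
X S => dog S S S   [X -> dog S S]
dog S S S => dog south S S S   [S -> south S]
dog south S S S => dog south south S S S   [S -> south S]
dog south south S S S => dog south south south S S S   [S -> south S]
dog south south south S S S => dog south south south X S S S   [S -> X S]
dog south south south X S S S => dog south south south dog S S S S S   [X -> dog S S]
dog south south south dog S S S S S => dog south south south dog a S S S S   [S -> a]
dog south south south dog a S S S S => dog south south south dog a a S S S   [S -> a]
dog south south south dog a a S S S => dog south south south dog a a a S S   [S -> a]
dog south south south dog a a a S S => dog south south south dog a a a a S   [S -> a]
dog south south south dog a a a a S => dog south south south dog a a a a a   [S -> a]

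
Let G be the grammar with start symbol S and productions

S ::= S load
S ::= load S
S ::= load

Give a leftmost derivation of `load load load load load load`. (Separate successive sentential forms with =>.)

S => load S => load load S => load load S load => load load S load load => load load load S load load => load load load load load load

S => load S   [S ::= load S]
load S => load load S   [S ::= load S]
load load S => load load S load   [S ::= S load]
load load S load => load load S load load   [S ::= S load]
load load S load load => load load load S load load   [S ::= load S]
load load load S load load => load load load load load load   [S ::= load]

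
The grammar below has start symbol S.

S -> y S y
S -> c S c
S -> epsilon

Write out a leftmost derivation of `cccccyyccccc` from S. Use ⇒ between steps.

S ⇒ cSc ⇒ ccScc ⇒ cccSccc ⇒ ccccScccc ⇒ cccccSccccc ⇒ cccccySyccccc ⇒ cccccyyccccc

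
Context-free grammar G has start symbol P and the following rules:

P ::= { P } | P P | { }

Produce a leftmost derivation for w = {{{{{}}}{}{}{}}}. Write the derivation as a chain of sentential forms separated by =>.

P => {P}   [P ::= { P }]
{P} => {{P}}   [P ::= { P }]
{{P}} => {{PP}}   [P ::= P P]
{{PP}} => {{PPP}}   [P ::= P P]
{{PPP}} => {{PPPP}}   [P ::= P P]
{{PPPP}} => {{{P}PPP}}   [P ::= { P }]
{{{P}PPP}} => {{{{P}}PPP}}   [P ::= { P }]
{{{{P}}PPP}} => {{{{{}}}PPP}}   [P ::= { }]
{{{{{}}}PPP}} => {{{{{}}}{}PP}}   [P ::= { }]
{{{{{}}}{}PP}} => {{{{{}}}{}{}P}}   [P ::= { }]
{{{{{}}}{}{}P}} => {{{{{}}}{}{}{}}}   [P ::= { }]

P => {P} => {{P}} => {{PP}} => {{PPP}} => {{PPPP}} => {{{P}PPP}} => {{{{P}}PPP}} => {{{{{}}}PPP}} => {{{{{}}}{}PP}} => {{{{{}}}{}{}P}} => {{{{{}}}{}{}{}}}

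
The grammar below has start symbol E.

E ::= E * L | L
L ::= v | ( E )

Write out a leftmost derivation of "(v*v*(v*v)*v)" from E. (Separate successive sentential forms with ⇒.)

E ⇒ L   [E ::= L]
L ⇒ (E)   [L ::= ( E )]
(E) ⇒ (E*L)   [E ::= E * L]
(E*L) ⇒ (E*L*L)   [E ::= E * L]
(E*L*L) ⇒ (E*L*L*L)   [E ::= E * L]
(E*L*L*L) ⇒ (L*L*L*L)   [E ::= L]
(L*L*L*L) ⇒ (v*L*L*L)   [L ::= v]
(v*L*L*L) ⇒ (v*v*L*L)   [L ::= v]
(v*v*L*L) ⇒ (v*v*(E)*L)   [L ::= ( E )]
(v*v*(E)*L) ⇒ (v*v*(E*L)*L)   [E ::= E * L]
(v*v*(E*L)*L) ⇒ (v*v*(L*L)*L)   [E ::= L]
(v*v*(L*L)*L) ⇒ (v*v*(v*L)*L)   [L ::= v]
(v*v*(v*L)*L) ⇒ (v*v*(v*v)*L)   [L ::= v]
(v*v*(v*v)*L) ⇒ (v*v*(v*v)*v)   [L ::= v]

E ⇒ L ⇒ (E) ⇒ (E*L) ⇒ (E*L*L) ⇒ (E*L*L*L) ⇒ (L*L*L*L) ⇒ (v*L*L*L) ⇒ (v*v*L*L) ⇒ (v*v*(E)*L) ⇒ (v*v*(E*L)*L) ⇒ (v*v*(L*L)*L) ⇒ (v*v*(v*L)*L) ⇒ (v*v*(v*v)*L) ⇒ (v*v*(v*v)*v)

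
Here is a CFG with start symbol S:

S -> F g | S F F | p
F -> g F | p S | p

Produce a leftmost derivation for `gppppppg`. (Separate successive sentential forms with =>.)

S => Fg => gFg => gpSg => gpSFFg => gpSFFFFg => gppFFFFg => gpppFFFg => gppppFFg => gpppppFg => gppppppg

S => Fg   [S -> F g]
Fg => gFg   [F -> g F]
gFg => gpSg   [F -> p S]
gpSg => gpSFFg   [S -> S F F]
gpSFFg => gpSFFFFg   [S -> S F F]
gpSFFFFg => gppFFFFg   [S -> p]
gppFFFFg => gpppFFFg   [F -> p]
gpppFFFg => gppppFFg   [F -> p]
gppppFFg => gpppppFg   [F -> p]
gpppppFg => gppppppg   [F -> p]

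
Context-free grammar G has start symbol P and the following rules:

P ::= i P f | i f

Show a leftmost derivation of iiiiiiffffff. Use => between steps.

P => iPf => iiPff => iiiPfff => iiiiPffff => iiiiiPfffff => iiiiiiffffff

P => iPf   [P ::= i P f]
iPf => iiPff   [P ::= i P f]
iiPff => iiiPfff   [P ::= i P f]
iiiPfff => iiiiPffff   [P ::= i P f]
iiiiPffff => iiiiiPfffff   [P ::= i P f]
iiiiiPfffff => iiiiiiffffff   [P ::= i f]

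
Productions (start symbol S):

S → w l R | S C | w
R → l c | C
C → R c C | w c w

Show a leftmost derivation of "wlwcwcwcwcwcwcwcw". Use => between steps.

S=>wlR=>wlC=>wlRcC=>wlCcC=>wlRcCcC=>wlCcCcC=>wlRcCcCcC=>wlCcCcCcC=>wlwcwcCcCcC=>wlwcwcwcwcCcC=>wlwcwcwcwcwcwcC=>wlwcwcwcwcwcwcwcw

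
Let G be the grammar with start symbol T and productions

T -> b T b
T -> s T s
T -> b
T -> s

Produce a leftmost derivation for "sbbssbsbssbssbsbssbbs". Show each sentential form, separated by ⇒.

T ⇒ sTs ⇒ sbTbs ⇒ sbbTbbs ⇒ sbbsTsbbs ⇒ sbbssTssbbs ⇒ sbbssbTbssbbs ⇒ sbbssbsTsbssbbs ⇒ sbbssbsbTbsbssbbs ⇒ sbbssbsbsTsbsbssbbs ⇒ sbbssbsbssTssbsbssbbs ⇒ sbbssbsbssbssbsbssbbs

T ⇒ sTs   [T -> s T s]
sTs ⇒ sbTbs   [T -> b T b]
sbTbs ⇒ sbbTbbs   [T -> b T b]
sbbTbbs ⇒ sbbsTsbbs   [T -> s T s]
sbbsTsbbs ⇒ sbbssTssbbs   [T -> s T s]
sbbssTssbbs ⇒ sbbssbTbssbbs   [T -> b T b]
sbbssbTbssbbs ⇒ sbbssbsTsbssbbs   [T -> s T s]
sbbssbsTsbssbbs ⇒ sbbssbsbTbsbssbbs   [T -> b T b]
sbbssbsbTbsbssbbs ⇒ sbbssbsbsTsbsbssbbs   [T -> s T s]
sbbssbsbsTsbsbssbbs ⇒ sbbssbsbssTssbsbssbbs   [T -> s T s]
sbbssbsbssTssbsbssbbs ⇒ sbbssbsbssbssbsbssbbs   [T -> b]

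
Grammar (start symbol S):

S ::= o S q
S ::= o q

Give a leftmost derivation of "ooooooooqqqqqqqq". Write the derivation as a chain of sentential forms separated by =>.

S => oSq => ooSqq => oooSqqq => ooooSqqqq => oooooSqqqqq => ooooooSqqqqqq => oooooooSqqqqqqq => ooooooooqqqqqqqq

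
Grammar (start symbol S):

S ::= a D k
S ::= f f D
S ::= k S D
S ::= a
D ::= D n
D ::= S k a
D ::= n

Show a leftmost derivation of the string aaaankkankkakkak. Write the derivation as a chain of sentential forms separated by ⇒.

S ⇒ aDk ⇒ aSkak ⇒ aaDkkak ⇒ aaSkakkak ⇒ aaaDkkakkak ⇒ aaaDnkkakkak ⇒ aaaSkankkakkak ⇒ aaaaDkkankkakkak ⇒ aaaankkankkakkak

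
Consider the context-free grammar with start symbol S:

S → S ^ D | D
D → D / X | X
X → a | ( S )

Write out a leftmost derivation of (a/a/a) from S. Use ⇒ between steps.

S ⇒ D   [S → D]
D ⇒ X   [D → X]
X ⇒ (S)   [X → ( S )]
(S) ⇒ (D)   [S → D]
(D) ⇒ (D/X)   [D → D / X]
(D/X) ⇒ (D/X/X)   [D → D / X]
(D/X/X) ⇒ (X/X/X)   [D → X]
(X/X/X) ⇒ (a/X/X)   [X → a]
(a/X/X) ⇒ (a/a/X)   [X → a]
(a/a/X) ⇒ (a/a/a)   [X → a]

S ⇒ D ⇒ X ⇒ (S) ⇒ (D) ⇒ (D/X) ⇒ (D/X/X) ⇒ (X/X/X) ⇒ (a/X/X) ⇒ (a/a/X) ⇒ (a/a/a)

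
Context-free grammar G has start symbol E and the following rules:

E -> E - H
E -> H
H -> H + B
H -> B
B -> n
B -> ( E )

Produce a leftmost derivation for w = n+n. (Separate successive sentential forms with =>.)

E => H => H+B => B+B => n+B => n+n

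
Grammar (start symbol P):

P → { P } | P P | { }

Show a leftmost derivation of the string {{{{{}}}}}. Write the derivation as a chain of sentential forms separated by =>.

P => {P}   [P → { P }]
{P} => {{P}}   [P → { P }]
{{P}} => {{{P}}}   [P → { P }]
{{{P}}} => {{{{P}}}}   [P → { P }]
{{{{P}}}} => {{{{{}}}}}   [P → { }]

P => {P} => {{P}} => {{{P}}} => {{{{P}}}} => {{{{{}}}}}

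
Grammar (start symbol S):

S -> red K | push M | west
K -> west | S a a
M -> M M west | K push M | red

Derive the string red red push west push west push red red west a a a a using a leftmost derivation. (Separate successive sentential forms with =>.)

S => red K => red S a a => red red K a a => red red S a a a a => red red push M a a a a => red red push K push M a a a a => red red push west push M a a a a => red red push west push M M west a a a a => red red push west push K push M M west a a a a => red red push west push west push M M west a a a a => red red push west push west push red M west a a a a => red red push west push west push red red west a a a a

S => red K   [S -> red K]
red K => red S a a   [K -> S a a]
red S a a => red red K a a   [S -> red K]
red red K a a => red red S a a a a   [K -> S a a]
red red S a a a a => red red push M a a a a   [S -> push M]
red red push M a a a a => red red push K push M a a a a   [M -> K push M]
red red push K push M a a a a => red red push west push M a a a a   [K -> west]
red red push west push M a a a a => red red push west push M M west a a a a   [M -> M M west]
red red push west push M M west a a a a => red red push west push K push M M west a a a a   [M -> K push M]
red red push west push K push M M west a a a a => red red push west push west push M M west a a a a   [K -> west]
red red push west push west push M M west a a a a => red red push west push west push red M west a a a a   [M -> red]
red red push west push west push red M west a a a a => red red push west push west push red red west a a a a   [M -> red]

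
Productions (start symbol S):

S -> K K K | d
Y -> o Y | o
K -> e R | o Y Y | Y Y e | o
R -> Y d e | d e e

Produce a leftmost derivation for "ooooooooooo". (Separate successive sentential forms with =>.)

S=>KKK=>oYYKK=>ooYYKK=>oooYYKK=>ooooYYKK=>oooooYYKK=>ooooooYYKK=>oooooooYYKK=>ooooooooYKK=>oooooooooKK=>ooooooooooK=>ooooooooooo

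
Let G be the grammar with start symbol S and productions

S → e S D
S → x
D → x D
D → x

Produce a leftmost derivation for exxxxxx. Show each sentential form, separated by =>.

S => eSD   [S → e S D]
eSD => exD   [S → x]
exD => exxD   [D → x D]
exxD => exxxD   [D → x D]
exxxD => exxxxD   [D → x D]
exxxxD => exxxxxD   [D → x D]
exxxxxD => exxxxxx   [D → x]

S=>eSD=>exD=>exxD=>exxxD=>exxxxD=>exxxxxD=>exxxxxx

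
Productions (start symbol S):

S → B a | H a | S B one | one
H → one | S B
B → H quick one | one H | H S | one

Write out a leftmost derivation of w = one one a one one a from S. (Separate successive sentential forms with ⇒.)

S ⇒ H a ⇒ S B a ⇒ B a B a ⇒ one H a B a ⇒ one one a B a ⇒ one one a one H a ⇒ one one a one one a

S ⇒ H a   [S → H a]
H a ⇒ S B a   [H → S B]
S B a ⇒ B a B a   [S → B a]
B a B a ⇒ one H a B a   [B → one H]
one H a B a ⇒ one one a B a   [H → one]
one one a B a ⇒ one one a one H a   [B → one H]
one one a one H a ⇒ one one a one one a   [H → one]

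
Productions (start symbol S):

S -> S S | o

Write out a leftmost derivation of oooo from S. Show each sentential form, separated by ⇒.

S ⇒ SS   [S -> S S]
SS ⇒ SSS   [S -> S S]
SSS ⇒ oSS   [S -> o]
oSS ⇒ ooS   [S -> o]
ooS ⇒ ooSS   [S -> S S]
ooSS ⇒ oooS   [S -> o]
oooS ⇒ oooo   [S -> o]

S ⇒ SS ⇒ SSS ⇒ oSS ⇒ ooS ⇒ ooSS ⇒ oooS ⇒ oooo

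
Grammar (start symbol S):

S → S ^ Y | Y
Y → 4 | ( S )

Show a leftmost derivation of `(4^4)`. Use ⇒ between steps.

S ⇒ Y   [S → Y]
Y ⇒ (S)   [Y → ( S )]
(S) ⇒ (S^Y)   [S → S ^ Y]
(S^Y) ⇒ (Y^Y)   [S → Y]
(Y^Y) ⇒ (4^Y)   [Y → 4]
(4^Y) ⇒ (4^4)   [Y → 4]

S⇒Y⇒(S)⇒(S^Y)⇒(Y^Y)⇒(4^Y)⇒(4^4)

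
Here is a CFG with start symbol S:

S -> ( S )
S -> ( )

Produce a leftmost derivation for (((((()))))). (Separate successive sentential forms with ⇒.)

S ⇒ (S) ⇒ ((S)) ⇒ (((S))) ⇒ ((((S)))) ⇒ (((((S))))) ⇒ (((((())))))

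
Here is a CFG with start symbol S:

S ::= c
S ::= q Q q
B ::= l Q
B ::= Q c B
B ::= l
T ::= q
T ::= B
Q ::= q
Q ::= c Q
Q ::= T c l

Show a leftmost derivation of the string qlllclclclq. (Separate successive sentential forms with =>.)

S=>qQq=>qTclq=>qBclq=>qlQclq=>qlTclclq=>qlBclclq=>qllQclclq=>qllTclclclq=>qllBclclclq=>qlllclclclq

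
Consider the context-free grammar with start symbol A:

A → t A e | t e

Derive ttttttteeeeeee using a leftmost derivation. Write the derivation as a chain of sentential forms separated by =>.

A => tAe   [A → t A e]
tAe => ttAee   [A → t A e]
ttAee => tttAeee   [A → t A e]
tttAeee => ttttAeeee   [A → t A e]
ttttAeeee => tttttAeeeee   [A → t A e]
tttttAeeeee => ttttttAeeeeee   [A → t A e]
ttttttAeeeeee => ttttttteeeeeee   [A → t e]

A=>tAe=>ttAee=>tttAeee=>ttttAeeee=>tttttAeeeee=>ttttttAeeeeee=>ttttttteeeeeee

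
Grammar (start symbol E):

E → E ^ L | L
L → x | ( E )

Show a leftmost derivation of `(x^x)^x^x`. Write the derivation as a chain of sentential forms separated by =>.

E => E^L   [E → E ^ L]
E^L => E^L^L   [E → E ^ L]
E^L^L => L^L^L   [E → L]
L^L^L => (E)^L^L   [L → ( E )]
(E)^L^L => (E^L)^L^L   [E → E ^ L]
(E^L)^L^L => (L^L)^L^L   [E → L]
(L^L)^L^L => (x^L)^L^L   [L → x]
(x^L)^L^L => (x^x)^L^L   [L → x]
(x^x)^L^L => (x^x)^x^L   [L → x]
(x^x)^x^L => (x^x)^x^x   [L → x]

E => E^L => E^L^L => L^L^L => (E)^L^L => (E^L)^L^L => (L^L)^L^L => (x^L)^L^L => (x^x)^L^L => (x^x)^x^L => (x^x)^x^x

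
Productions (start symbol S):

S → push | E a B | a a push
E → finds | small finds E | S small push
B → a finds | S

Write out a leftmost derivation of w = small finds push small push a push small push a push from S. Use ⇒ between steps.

S ⇒ E a B ⇒ small finds E a B ⇒ small finds S small push a B ⇒ small finds push small push a B ⇒ small finds push small push a S ⇒ small finds push small push a E a B ⇒ small finds push small push a S small push a B ⇒ small finds push small push a push small push a B ⇒ small finds push small push a push small push a S ⇒ small finds push small push a push small push a push

S ⇒ E a B   [S → E a B]
E a B ⇒ small finds E a B   [E → small finds E]
small finds E a B ⇒ small finds S small push a B   [E → S small push]
small finds S small push a B ⇒ small finds push small push a B   [S → push]
small finds push small push a B ⇒ small finds push small push a S   [B → S]
small finds push small push a S ⇒ small finds push small push a E a B   [S → E a B]
small finds push small push a E a B ⇒ small finds push small push a S small push a B   [E → S small push]
small finds push small push a S small push a B ⇒ small finds push small push a push small push a B   [S → push]
small finds push small push a push small push a B ⇒ small finds push small push a push small push a S   [B → S]
small finds push small push a push small push a S ⇒ small finds push small push a push small push a push   [S → push]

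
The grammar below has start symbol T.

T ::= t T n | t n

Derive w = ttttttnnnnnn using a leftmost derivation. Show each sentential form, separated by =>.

T => tTn   [T ::= t T n]
tTn => ttTnn   [T ::= t T n]
ttTnn => tttTnnn   [T ::= t T n]
tttTnnn => ttttTnnnn   [T ::= t T n]
ttttTnnnn => tttttTnnnnn   [T ::= t T n]
tttttTnnnnn => ttttttnnnnnn   [T ::= t n]

T=>tTn=>ttTnn=>tttTnnn=>ttttTnnnn=>tttttTnnnnn=>ttttttnnnnnn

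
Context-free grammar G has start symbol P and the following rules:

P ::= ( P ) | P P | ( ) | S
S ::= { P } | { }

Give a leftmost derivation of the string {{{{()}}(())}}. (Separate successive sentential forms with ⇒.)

P ⇒ S ⇒ {P} ⇒ {S} ⇒ {{P}} ⇒ {{PP}} ⇒ {{SP}} ⇒ {{{P}P}} ⇒ {{{S}P}} ⇒ {{{{P}}P}} ⇒ {{{{()}}P}} ⇒ {{{{()}}(P)}} ⇒ {{{{()}}(())}}

P ⇒ S   [P ::= S]
S ⇒ {P}   [S ::= { P }]
{P} ⇒ {S}   [P ::= S]
{S} ⇒ {{P}}   [S ::= { P }]
{{P}} ⇒ {{PP}}   [P ::= P P]
{{PP}} ⇒ {{SP}}   [P ::= S]
{{SP}} ⇒ {{{P}P}}   [S ::= { P }]
{{{P}P}} ⇒ {{{S}P}}   [P ::= S]
{{{S}P}} ⇒ {{{{P}}P}}   [S ::= { P }]
{{{{P}}P}} ⇒ {{{{()}}P}}   [P ::= ( )]
{{{{()}}P}} ⇒ {{{{()}}(P)}}   [P ::= ( P )]
{{{{()}}(P)}} ⇒ {{{{()}}(())}}   [P ::= ( )]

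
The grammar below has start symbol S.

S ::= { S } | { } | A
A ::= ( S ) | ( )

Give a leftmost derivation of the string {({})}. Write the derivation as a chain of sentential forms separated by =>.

S => {S}   [S ::= { S }]
{S} => {A}   [S ::= A]
{A} => {(S)}   [A ::= ( S )]
{(S)} => {({})}   [S ::= { }]

S => {S} => {A} => {(S)} => {({})}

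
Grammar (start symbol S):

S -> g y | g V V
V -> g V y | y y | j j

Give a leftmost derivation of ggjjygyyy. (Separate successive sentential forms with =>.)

S=>gVV=>ggVyV=>ggjjyV=>ggjjygVy=>ggjjygyyy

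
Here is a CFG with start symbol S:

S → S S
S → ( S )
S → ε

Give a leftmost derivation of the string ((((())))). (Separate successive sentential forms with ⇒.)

S⇒SS⇒SSS⇒(S)SS⇒(SS)SS⇒((S)S)SS⇒(((S))S)SS⇒((((S)))S)SS⇒((((SS)))S)SS⇒(((((S)S)))S)SS⇒((((()S)))S)SS⇒((((())))S)SS⇒((((()))))SS⇒((((()))))S⇒((((()))))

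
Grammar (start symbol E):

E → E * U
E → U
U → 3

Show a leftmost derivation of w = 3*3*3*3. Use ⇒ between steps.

E ⇒ E*U ⇒ E*U*U ⇒ E*U*U*U ⇒ U*U*U*U ⇒ 3*U*U*U ⇒ 3*3*U*U ⇒ 3*3*3*U ⇒ 3*3*3*3

E ⇒ E*U   [E → E * U]
E*U ⇒ E*U*U   [E → E * U]
E*U*U ⇒ E*U*U*U   [E → E * U]
E*U*U*U ⇒ U*U*U*U   [E → U]
U*U*U*U ⇒ 3*U*U*U   [U → 3]
3*U*U*U ⇒ 3*3*U*U   [U → 3]
3*3*U*U ⇒ 3*3*3*U   [U → 3]
3*3*3*U ⇒ 3*3*3*3   [U → 3]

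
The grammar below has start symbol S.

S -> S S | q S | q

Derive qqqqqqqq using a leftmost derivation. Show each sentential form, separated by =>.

S => qS   [S -> q S]
qS => qSS   [S -> S S]
qSS => qSSS   [S -> S S]
qSSS => qSSSS   [S -> S S]
qSSSS => qqSSSS   [S -> q S]
qqSSSS => qqSSSSS   [S -> S S]
qqSSSSS => qqqSSSSS   [S -> q S]
qqqSSSSS => qqqqSSSS   [S -> q]
qqqqSSSS => qqqqqSSS   [S -> q]
qqqqqSSS => qqqqqqSS   [S -> q]
qqqqqqSS => qqqqqqqS   [S -> q]
qqqqqqqS => qqqqqqqq   [S -> q]

S => qS => qSS => qSSS => qSSSS => qqSSSS => qqSSSSS => qqqSSSSS => qqqqSSSS => qqqqqSSS => qqqqqqSS => qqqqqqqS => qqqqqqqq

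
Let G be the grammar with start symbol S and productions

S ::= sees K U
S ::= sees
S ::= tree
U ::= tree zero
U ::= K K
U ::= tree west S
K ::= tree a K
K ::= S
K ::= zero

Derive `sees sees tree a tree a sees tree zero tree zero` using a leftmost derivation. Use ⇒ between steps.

S ⇒ sees K U   [S ::= sees K U]
sees K U ⇒ sees S U   [K ::= S]
sees S U ⇒ sees sees K U U   [S ::= sees K U]
sees sees K U U ⇒ sees sees tree a K U U   [K ::= tree a K]
sees sees tree a K U U ⇒ sees sees tree a tree a K U U   [K ::= tree a K]
sees sees tree a tree a K U U ⇒ sees sees tree a tree a S U U   [K ::= S]
sees sees tree a tree a S U U ⇒ sees sees tree a tree a sees U U   [S ::= sees]
sees sees tree a tree a sees U U ⇒ sees sees tree a tree a sees tree zero U   [U ::= tree zero]
sees sees tree a tree a sees tree zero U ⇒ sees sees tree a tree a sees tree zero tree zero   [U ::= tree zero]

S ⇒ sees K U ⇒ sees S U ⇒ sees sees K U U ⇒ sees sees tree a K U U ⇒ sees sees tree a tree a K U U ⇒ sees sees tree a tree a S U U ⇒ sees sees tree a tree a sees U U ⇒ sees sees tree a tree a sees tree zero U ⇒ sees sees tree a tree a sees tree zero tree zero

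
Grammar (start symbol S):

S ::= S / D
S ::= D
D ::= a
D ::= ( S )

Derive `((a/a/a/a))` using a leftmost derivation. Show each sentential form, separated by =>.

S => D   [S ::= D]
D => (S)   [D ::= ( S )]
(S) => (D)   [S ::= D]
(D) => ((S))   [D ::= ( S )]
((S)) => ((S/D))   [S ::= S / D]
((S/D)) => ((S/D/D))   [S ::= S / D]
((S/D/D)) => ((S/D/D/D))   [S ::= S / D]
((S/D/D/D)) => ((D/D/D/D))   [S ::= D]
((D/D/D/D)) => ((a/D/D/D))   [D ::= a]
((a/D/D/D)) => ((a/a/D/D))   [D ::= a]
((a/a/D/D)) => ((a/a/a/D))   [D ::= a]
((a/a/a/D)) => ((a/a/a/a))   [D ::= a]

S=>D=>(S)=>(D)=>((S))=>((S/D))=>((S/D/D))=>((S/D/D/D))=>((D/D/D/D))=>((a/D/D/D))=>((a/a/D/D))=>((a/a/a/D))=>((a/a/a/a))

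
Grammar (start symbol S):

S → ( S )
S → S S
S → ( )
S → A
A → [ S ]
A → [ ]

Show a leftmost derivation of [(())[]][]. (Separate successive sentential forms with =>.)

S => SS => AS => [S]S => [SS]S => [(S)S]S => [(())S]S => [(())A]S => [(())[]]S => [(())[]]A => [(())[]][]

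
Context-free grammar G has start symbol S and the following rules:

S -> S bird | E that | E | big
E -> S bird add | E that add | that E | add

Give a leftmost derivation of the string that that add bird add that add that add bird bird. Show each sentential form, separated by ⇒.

S ⇒ S bird ⇒ S bird bird ⇒ E bird bird ⇒ E that add bird bird ⇒ E that add that add bird bird ⇒ that E that add that add bird bird ⇒ that that E that add that add bird bird ⇒ that that S bird add that add that add bird bird ⇒ that that E bird add that add that add bird bird ⇒ that that add bird add that add that add bird bird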